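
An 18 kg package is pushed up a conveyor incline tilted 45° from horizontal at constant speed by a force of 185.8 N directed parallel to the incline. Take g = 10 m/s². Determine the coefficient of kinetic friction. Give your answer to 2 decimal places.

0.46

At constant speed ΣF = 0 along the incline. The applied 185.8 N acts up the slope; the weight component mg sin 45° = 127.279 N and kinetic friction μN both act down the slope.
So 185.8 = 127.279 + μ × 127.279, giving μ = (185.8 − 127.279) / 127.279 = 0.4598.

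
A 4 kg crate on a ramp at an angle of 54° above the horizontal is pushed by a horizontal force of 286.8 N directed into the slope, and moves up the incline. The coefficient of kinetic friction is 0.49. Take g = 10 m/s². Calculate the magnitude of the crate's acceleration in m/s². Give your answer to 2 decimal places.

2.75 m/s²

The horizontal push has components F cos 54° = 286.8 × 0.5878 = 168.581 N up the incline and F sin 54° = 286.8 × 0.8090 = 232.021 N pressing into the surface.
The normal force is therefore N = mg cos 54° + F sin 54° = 23.512 + 232.021 = 255.533 N, and kinetic friction down the slope is μN = 0.49 × 255.533 = 125.211 N.
Along the incline: F cos 54° − mg sin 54° − μN = ma, so 168.581 − 32.360 − 125.211 = 4 a, giving a = 2.7525 m/s².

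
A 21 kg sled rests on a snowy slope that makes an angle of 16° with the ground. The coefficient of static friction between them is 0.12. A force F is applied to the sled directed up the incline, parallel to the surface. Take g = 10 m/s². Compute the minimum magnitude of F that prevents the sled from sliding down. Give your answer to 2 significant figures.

The normal force is N = mg cos 16° = 201.865 N. With F at its minimum the sled is on the verge of sliding down, so static friction is at its maximum μ_s N = 0.12 × 201.865 = 24.224 N and acts up the slope.
Equilibrium along the incline: F + μ_s N = mg sin 16°, so F = 57.884 − 24.224 = 33.660 N.

34 N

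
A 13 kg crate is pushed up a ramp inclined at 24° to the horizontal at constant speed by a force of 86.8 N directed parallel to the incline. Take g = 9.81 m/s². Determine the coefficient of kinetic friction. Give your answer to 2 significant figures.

At constant speed ΣF = 0 along the incline. The applied 86.8 N acts up the slope; the weight component mg sin 24° = 51.871 N and kinetic friction μN both act down the slope.
So 86.8 = 51.871 + μ × 116.504, giving μ = (86.8 − 51.871) / 116.504 = 0.2998.

0.30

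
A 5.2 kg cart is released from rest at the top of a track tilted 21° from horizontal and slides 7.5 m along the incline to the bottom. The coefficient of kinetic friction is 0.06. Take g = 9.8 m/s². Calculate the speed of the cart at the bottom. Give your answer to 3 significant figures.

6.67 m/s

The weight component along the incline is mg sin 21° = 18.262 N and the normal force is N = mg cos 21° = 47.575 N.
Friction up the slope is f = μN = 0.06 × 47.575 = 2.855 N, so the net downslope force is 18.262 − 2.855 = 15.407 N and a = 15.407 / 5.2 = 2.9629 m/s².
Starting from rest over a distance of 7.5 m, v² = 2aL = 2 × 2.9629 × 7.5 = 44.4435, so v = 6.6666 m/s.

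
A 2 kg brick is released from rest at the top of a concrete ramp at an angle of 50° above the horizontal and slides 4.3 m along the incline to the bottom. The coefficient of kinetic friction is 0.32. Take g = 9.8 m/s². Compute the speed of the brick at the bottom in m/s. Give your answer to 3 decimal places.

6.872 m/s

The weight component along the incline is mg sin 50° = 15.014 N and the normal force is N = mg cos 50° = 12.599 N.
Friction up the slope is f = μN = 0.32 × 12.599 = 4.032 N, so the net downslope force is 15.014 − 4.032 = 10.982 N and a = 10.982 / 2 = 5.4910 m/s².
Starting from rest over a distance of 4.3 m, v² = 2aL = 2 × 5.4910 × 4.3 = 47.2226, so v = 6.8719 m/s.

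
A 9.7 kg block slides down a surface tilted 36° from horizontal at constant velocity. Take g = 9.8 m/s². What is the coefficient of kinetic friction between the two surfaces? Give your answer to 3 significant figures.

At constant velocity the net force along the incline is zero: mg sin 36° = μ mg cos 36°.
So μ = tan 36° = 0.5878 / 0.8090 = 0.7266.

0.727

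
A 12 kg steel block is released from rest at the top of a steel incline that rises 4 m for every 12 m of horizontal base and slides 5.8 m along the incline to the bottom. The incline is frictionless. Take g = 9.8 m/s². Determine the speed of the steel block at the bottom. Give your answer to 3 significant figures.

6.00 m/s

The weight component along the incline is mg sin 18.43° = 37.188 N and the normal force is N = mg cos 18.43° = 111.565 N.
With no friction, a = g sin 18.43° = 3.0990 m/s².
Starting from rest over a distance of 5.8 m, v² = 2aL = 2 × 3.0990 × 5.8 = 35.9484, so v = 5.9957 m/s.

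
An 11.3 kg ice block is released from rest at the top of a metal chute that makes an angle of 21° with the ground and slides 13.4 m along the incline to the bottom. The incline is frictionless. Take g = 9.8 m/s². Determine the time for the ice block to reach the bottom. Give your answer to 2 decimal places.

2.76 s

The weight component along the incline is mg sin 21° = 39.686 N and the normal force is N = mg cos 21° = 103.385 N.
With no friction, a = g sin 21° = 3.5120 m/s².
Starting from rest, L = ½at², so t = √(2L/a) = √(2 × 13.4 / 3.5120) = 2.7624 s.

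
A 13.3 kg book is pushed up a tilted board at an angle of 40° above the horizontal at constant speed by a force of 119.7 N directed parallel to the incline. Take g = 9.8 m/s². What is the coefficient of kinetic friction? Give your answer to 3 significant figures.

0.360

At constant speed ΣF = 0 along the incline. The applied 119.7 N acts up the slope; the weight component mg sin 40° = 83.781 N and kinetic friction μN both act down the slope.
So 119.7 = 83.781 + μ × 99.846, giving μ = (119.7 − 83.781) / 99.846 = 0.3597.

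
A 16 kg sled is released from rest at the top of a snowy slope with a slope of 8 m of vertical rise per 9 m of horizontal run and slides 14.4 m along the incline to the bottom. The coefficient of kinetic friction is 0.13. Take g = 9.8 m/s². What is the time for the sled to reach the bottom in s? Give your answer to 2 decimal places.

The weight component along the incline is mg sin 41.63° = 104.172 N and the normal force is N = mg cos 41.63° = 117.194 N.
Friction up the slope is f = μN = 0.13 × 117.194 = 15.235 N, so the net downslope force is 104.172 − 15.235 = 88.937 N and a = 88.937 / 16 = 5.5586 m/s².
Starting from rest, L = ½at², so t = √(2L/a) = √(2 × 14.4 / 5.5586) = 2.2762 s.

2.28 s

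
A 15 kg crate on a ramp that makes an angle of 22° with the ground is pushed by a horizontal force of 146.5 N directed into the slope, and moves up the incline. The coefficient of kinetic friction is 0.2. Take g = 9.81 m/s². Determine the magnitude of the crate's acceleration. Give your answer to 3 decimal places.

2.830 m/s²

The horizontal push has components F cos 22° = 146.5 × 0.9272 = 135.835 N up the incline and F sin 22° = 146.5 × 0.3746 = 54.879 N pressing into the surface.
The normal force is therefore N = mg cos 22° + F sin 22° = 136.437 + 54.879 = 191.316 N, and kinetic friction down the slope is μN = 0.2 × 191.316 = 38.263 N.
Along the incline: F cos 22° − mg sin 22° − μN = ma, so 135.835 − 55.122 − 38.263 = 15 a, giving a = 2.8300 m/s².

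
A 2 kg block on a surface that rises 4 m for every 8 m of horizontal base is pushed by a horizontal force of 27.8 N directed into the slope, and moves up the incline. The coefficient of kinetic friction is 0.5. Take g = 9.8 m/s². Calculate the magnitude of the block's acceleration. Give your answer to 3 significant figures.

0.559 m/s²

The horizontal push has components F cos 26.57° = 27.8 × 0.8944 = 24.864 N up the incline and F sin 26.57° = 27.8 × 0.4472 = 12.432 N pressing into the surface.
The normal force is therefore N = mg cos 26.57° + F sin 26.57° = 17.530 + 12.432 = 29.962 N, and kinetic friction down the slope is μN = 0.5 × 29.962 = 14.981 N.
Along the incline: F cos 26.57° − mg sin 26.57° − μN = ma, so 24.864 − 8.765 − 14.981 = 2 a, giving a = 0.5590 m/s².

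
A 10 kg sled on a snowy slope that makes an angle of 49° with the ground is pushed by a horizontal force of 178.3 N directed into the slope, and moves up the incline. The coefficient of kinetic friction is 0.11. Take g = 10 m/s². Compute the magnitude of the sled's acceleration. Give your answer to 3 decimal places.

The horizontal push has components F cos 49° = 178.3 × 0.6561 = 116.983 N up the incline and F sin 49° = 178.3 × 0.7547 = 134.563 N pressing into the surface.
The normal force is therefore N = mg cos 49° + F sin 49° = 65.610 + 134.563 = 200.173 N, and kinetic friction down the slope is μN = 0.11 × 200.173 = 22.019 N.
Along the incline: F cos 49° − mg sin 49° − μN = ma, so 116.983 − 75.470 − 22.019 = 10 a, giving a = 1.9494 m/s².

1.949 m/s²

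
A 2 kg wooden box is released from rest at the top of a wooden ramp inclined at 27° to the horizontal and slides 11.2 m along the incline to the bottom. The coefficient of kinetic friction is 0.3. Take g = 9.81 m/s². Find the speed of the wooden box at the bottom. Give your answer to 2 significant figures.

The weight component along the incline is mg sin 27° = 8.907 N and the normal force is N = mg cos 27° = 17.482 N.
Friction up the slope is f = μN = 0.3 × 17.482 = 5.245 N, so the net downslope force is 8.907 − 5.245 = 3.662 N and a = 3.662 / 2 = 1.8310 m/s².
Starting from rest over a distance of 11.2 m, v² = 2aL = 2 × 1.8310 × 11.2 = 41.0144, so v = 6.4042 m/s.

6.4 m/s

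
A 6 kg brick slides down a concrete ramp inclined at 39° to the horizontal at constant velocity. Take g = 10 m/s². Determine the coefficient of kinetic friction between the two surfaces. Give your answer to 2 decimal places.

0.81

At constant velocity the net force along the incline is zero: mg sin 39° = μ mg cos 39°.
So μ = tan 39° = 0.6293 / 0.7771 = 0.8098.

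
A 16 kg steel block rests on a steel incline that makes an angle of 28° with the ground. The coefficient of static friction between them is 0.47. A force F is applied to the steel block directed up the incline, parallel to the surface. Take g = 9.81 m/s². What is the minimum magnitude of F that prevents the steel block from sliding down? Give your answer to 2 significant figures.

The normal force is N = mg cos 28° = 138.587 N. With F at its minimum the steel block is on the verge of sliding down, so static friction is at its maximum μ_s N = 0.47 × 138.587 = 65.136 N and acts up the slope.
Equilibrium along the incline: F + μ_s N = mg sin 28°, so F = 73.688 − 65.136 = 8.552 N.

8.6 N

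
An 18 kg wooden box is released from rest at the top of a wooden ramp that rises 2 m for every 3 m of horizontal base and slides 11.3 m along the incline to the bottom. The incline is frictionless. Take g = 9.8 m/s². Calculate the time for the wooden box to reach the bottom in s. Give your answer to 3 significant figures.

The weight component along the incline is mg sin 33.69° = 97.849 N and the normal force is N = mg cos 33.69° = 146.774 N.
With no friction, a = g sin 33.69° = 5.4361 m/s².
Starting from rest, L = ½at², so t = √(2L/a) = √(2 × 11.3 / 5.4361) = 2.0390 s.

2.04 s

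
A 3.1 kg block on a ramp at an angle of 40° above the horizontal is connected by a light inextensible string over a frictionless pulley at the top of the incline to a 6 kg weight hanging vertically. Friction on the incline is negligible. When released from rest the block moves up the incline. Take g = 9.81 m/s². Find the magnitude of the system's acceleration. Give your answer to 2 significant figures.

For the block on the incline: the weight component along the slope is m₁g sin 40° = 3.1 × 9.81 × 0.6428 = 19.548 N and the normal force is N = m₁g cos 40° = 23.296 N.
Newton's second law for the block (up-slope positive): T − 19.548 = 3.1 a. For the hanging weight (downward positive): 6 × 9.81 − T = 6 a.
Adding the two equations eliminates T: 39.312 = 9.1 a, so a = 4.3200 m/s².

4.3 m/s²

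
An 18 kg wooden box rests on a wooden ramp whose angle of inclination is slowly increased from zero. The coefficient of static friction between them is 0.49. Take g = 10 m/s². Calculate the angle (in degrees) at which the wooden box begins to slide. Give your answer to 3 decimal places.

26.105°

At the threshold of sliding, static friction is at its maximum μ_s N and exactly balances the weight component along the incline: mg sin θ = μ_s mg cos θ.
Hence tan θ = μ_s = 0.49, so θ = arctan(0.49) = 26.1049°.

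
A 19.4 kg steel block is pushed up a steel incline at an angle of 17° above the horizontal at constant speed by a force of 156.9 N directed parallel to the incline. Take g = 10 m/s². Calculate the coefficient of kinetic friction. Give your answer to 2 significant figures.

0.54

At constant speed ΣF = 0 along the incline. The applied 156.9 N acts up the slope; the weight component mg sin 17° = 56.720 N and kinetic friction μN both act down the slope.
So 156.9 = 56.720 + μ × 185.523, giving μ = (156.9 − 56.720) / 185.523 = 0.5400.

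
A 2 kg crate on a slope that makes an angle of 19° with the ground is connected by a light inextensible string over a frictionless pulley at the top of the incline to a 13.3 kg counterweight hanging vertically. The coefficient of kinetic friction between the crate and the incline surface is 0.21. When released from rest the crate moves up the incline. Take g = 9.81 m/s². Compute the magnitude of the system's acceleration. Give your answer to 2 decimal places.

For the crate on the incline: the weight component along the slope is m₁g sin 19° = 2 × 9.81 × 0.3256 = 6.388 N and the normal force is N = m₁g cos 19° = 18.551 N.
Kinetic friction opposes the crate's motion up the incline: f = μN = 0.21 × 18.551 = 3.896 N acting down the slope.
Newton's second law for the crate (up-slope positive): T − 6.388 − 3.896 = 2 a. For the hanging counterweight (downward positive): 13.3 × 9.81 − T = 13.3 a.
Adding the two equations eliminates T: 120.189 = 15.3 a, so a = 7.8555 m/s².

7.86 m/s²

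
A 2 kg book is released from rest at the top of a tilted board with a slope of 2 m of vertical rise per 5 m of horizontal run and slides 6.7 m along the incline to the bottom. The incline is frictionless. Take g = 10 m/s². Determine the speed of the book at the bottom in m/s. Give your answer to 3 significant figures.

7.05 m/s

The weight component along the incline is mg sin 21.80° = 7.428 N and the normal force is N = mg cos 21.80° = 18.570 N.
With no friction, a = g sin 21.80° = 3.7139 m/s².
Starting from rest over a distance of 6.7 m, v² = 2aL = 2 × 3.7139 × 6.7 = 49.7663, so v = 7.0545 m/s.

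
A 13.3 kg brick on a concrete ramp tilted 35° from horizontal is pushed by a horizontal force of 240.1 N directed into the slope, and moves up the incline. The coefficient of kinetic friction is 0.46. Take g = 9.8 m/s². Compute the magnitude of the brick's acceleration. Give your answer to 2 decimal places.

The horizontal push has components F cos 35° = 240.1 × 0.8192 = 196.690 N up the incline and F sin 35° = 240.1 × 0.5736 = 137.721 N pressing into the surface.
The normal force is therefore N = mg cos 35° + F sin 35° = 106.775 + 137.721 = 244.496 N, and kinetic friction down the slope is μN = 0.46 × 244.496 = 112.468 N.
Along the incline: F cos 35° − mg sin 35° − μN = ma, so 196.690 − 74.763 − 112.468 = 13.3 a, giving a = 0.7112 m/s².

0.71 m/s²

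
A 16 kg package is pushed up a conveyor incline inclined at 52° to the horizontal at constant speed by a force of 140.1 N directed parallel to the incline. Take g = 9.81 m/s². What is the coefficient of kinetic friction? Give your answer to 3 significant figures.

0.170

At constant speed ΣF = 0 along the incline. The applied 140.1 N acts up the slope; the weight component mg sin 52° = 123.686 N and kinetic friction μN both act down the slope.
So 140.1 = 123.686 + μ × 96.634, giving μ = (140.1 − 123.686) / 96.634 = 0.1699.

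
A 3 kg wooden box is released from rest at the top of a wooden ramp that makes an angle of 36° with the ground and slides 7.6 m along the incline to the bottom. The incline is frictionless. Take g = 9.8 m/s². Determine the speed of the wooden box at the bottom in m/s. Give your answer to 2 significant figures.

9.4 m/s

The weight component along the incline is mg sin 36° = 17.281 N and the normal force is N = mg cos 36° = 23.785 N.
With no friction, a = g sin 36° = 5.7603 m/s².
Starting from rest over a distance of 7.6 m, v² = 2aL = 2 × 5.7603 × 7.6 = 87.5566, so v = 9.3572 m/s.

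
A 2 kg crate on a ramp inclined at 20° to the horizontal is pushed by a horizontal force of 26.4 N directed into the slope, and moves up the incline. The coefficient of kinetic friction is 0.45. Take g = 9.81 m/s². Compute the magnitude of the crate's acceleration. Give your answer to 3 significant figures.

2.87 m/s²

The horizontal push has components F cos 20° = 26.4 × 0.9397 = 24.808 N up the incline and F sin 20° = 26.4 × 0.3420 = 9.029 N pressing into the surface.
The normal force is therefore N = mg cos 20° + F sin 20° = 18.437 + 9.029 = 27.466 N, and kinetic friction down the slope is μN = 0.45 × 27.466 = 12.360 N.
Along the incline: F cos 20° − mg sin 20° − μN = ma, so 24.808 − 6.710 − 12.360 = 2 a, giving a = 2.8690 m/s².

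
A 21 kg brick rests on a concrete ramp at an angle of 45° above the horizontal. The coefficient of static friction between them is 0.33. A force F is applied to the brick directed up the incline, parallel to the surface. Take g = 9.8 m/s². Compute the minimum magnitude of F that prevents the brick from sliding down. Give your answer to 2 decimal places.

97.50 N

The normal force is N = mg cos 45° = 145.523 N. With F at its minimum the brick is on the verge of sliding down, so static friction is at its maximum μ_s N = 0.33 × 145.523 = 48.023 N and acts up the slope.
Equilibrium along the incline: F + μ_s N = mg sin 45°, so F = 145.523 − 48.023 = 97.500 N.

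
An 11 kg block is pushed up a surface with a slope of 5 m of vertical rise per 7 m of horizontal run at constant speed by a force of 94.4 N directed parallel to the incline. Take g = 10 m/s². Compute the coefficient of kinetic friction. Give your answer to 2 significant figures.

0.34

At constant speed ΣF = 0 along the incline. The applied 94.4 N acts up the slope; the weight component mg sin 35.54° = 63.936 N and kinetic friction μN both act down the slope.
So 94.4 = 63.936 + μ × 89.511, giving μ = (94.4 − 63.936) / 89.511 = 0.3403.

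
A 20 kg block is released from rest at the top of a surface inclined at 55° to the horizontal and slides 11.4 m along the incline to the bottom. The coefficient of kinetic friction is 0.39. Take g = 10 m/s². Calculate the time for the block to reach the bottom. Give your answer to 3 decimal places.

1.957 s

The weight component along the incline is mg sin 55° = 163.830 N and the normal force is N = mg cos 55° = 114.715 N.
Friction up the slope is f = μN = 0.39 × 114.715 = 44.739 N, so the net downslope force is 163.830 − 44.739 = 119.091 N and a = 119.091 / 20 = 5.9545 m/s².
Starting from rest, L = ½at², so t = √(2L/a) = √(2 × 11.4 / 5.9545) = 1.9568 s.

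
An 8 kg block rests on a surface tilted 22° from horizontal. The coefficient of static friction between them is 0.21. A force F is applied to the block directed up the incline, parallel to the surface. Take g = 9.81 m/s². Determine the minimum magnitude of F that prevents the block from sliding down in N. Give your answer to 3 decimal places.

14.118 N

The normal force is N = mg cos 22° = 72.765 N. With F at its minimum the block is on the verge of sliding down, so static friction is at its maximum μ_s N = 0.21 × 72.765 = 15.281 N and acts up the slope.
Equilibrium along the incline: F + μ_s N = mg sin 22°, so F = 29.399 − 15.281 = 14.118 N.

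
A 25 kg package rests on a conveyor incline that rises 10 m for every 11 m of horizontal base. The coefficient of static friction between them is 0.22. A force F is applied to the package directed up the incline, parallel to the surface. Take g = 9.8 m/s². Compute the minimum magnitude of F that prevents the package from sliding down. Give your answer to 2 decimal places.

The normal force is N = mg cos 42.27° = 181.285 N. With F at its minimum the package is on the verge of sliding down, so static friction is at its maximum μ_s N = 0.22 × 181.285 = 39.883 N and acts up the slope.
Equilibrium along the incline: F + μ_s N = mg sin 42.27°, so F = 164.805 − 39.883 = 124.922 N.

124.92 N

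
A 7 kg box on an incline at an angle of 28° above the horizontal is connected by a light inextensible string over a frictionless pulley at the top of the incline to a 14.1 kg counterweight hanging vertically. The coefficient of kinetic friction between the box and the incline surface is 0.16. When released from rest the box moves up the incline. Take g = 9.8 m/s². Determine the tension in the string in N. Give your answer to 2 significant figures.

74 N

For the box on the incline: the weight component along the slope is m₁g sin 28° = 7 × 9.8 × 0.4695 = 32.208 N and the normal force is N = m₁g cos 28° = 60.570 N.
Kinetic friction opposes the box's motion up the incline: f = μN = 0.16 × 60.570 = 9.691 N acting down the slope.
Newton's second law for the box (up-slope positive): T − 32.208 − 9.691 = 7 a. For the hanging counterweight (downward positive): 14.1 × 9.8 − T = 14.1 a.
Adding the two equations eliminates T: 96.281 = 21.1 a, so a = 4.5631 m/s².
Then from the hanging counterweight's equation, T = 14.1 × (9.8 − 4.5631) = 73.840 N.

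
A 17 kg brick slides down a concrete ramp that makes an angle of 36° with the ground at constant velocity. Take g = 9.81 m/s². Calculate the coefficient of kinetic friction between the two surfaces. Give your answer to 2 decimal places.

At constant velocity the net force along the incline is zero: mg sin 36° = μ mg cos 36°.
So μ = tan 36° = 0.5878 / 0.8090 = 0.7266.

0.73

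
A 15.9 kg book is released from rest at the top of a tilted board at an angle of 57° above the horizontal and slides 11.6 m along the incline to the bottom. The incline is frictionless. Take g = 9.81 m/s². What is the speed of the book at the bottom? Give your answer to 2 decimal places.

The weight component along the incline is mg sin 57° = 130.815 N and the normal force is N = mg cos 57° = 84.952 N.
With no friction, a = g sin 57° = 8.2274 m/s².
Starting from rest over a distance of 11.6 m, v² = 2aL = 2 × 8.2274 × 11.6 = 190.8757, so v = 13.8158 m/s.

13.82 m/s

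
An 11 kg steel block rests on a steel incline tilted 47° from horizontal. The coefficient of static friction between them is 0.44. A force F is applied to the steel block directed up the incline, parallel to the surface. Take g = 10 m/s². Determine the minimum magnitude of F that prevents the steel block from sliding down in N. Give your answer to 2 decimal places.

The normal force is N = mg cos 47° = 75.020 N. With F at its minimum the steel block is on the verge of sliding down, so static friction is at its maximum μ_s N = 0.44 × 75.020 = 33.009 N and acts up the slope.
Equilibrium along the incline: F + μ_s N = mg sin 47°, so F = 80.449 − 33.009 = 47.440 N.

47.44 N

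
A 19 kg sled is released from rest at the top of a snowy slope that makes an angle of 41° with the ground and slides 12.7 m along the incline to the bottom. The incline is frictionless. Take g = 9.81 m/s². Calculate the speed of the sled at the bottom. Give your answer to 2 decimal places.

The weight component along the incline is mg sin 41° = 122.283 N and the normal force is N = mg cos 41° = 140.670 N.
With no friction, a = g sin 41° = 6.4359 m/s².
Starting from rest over a distance of 12.7 m, v² = 2aL = 2 × 6.4359 × 12.7 = 163.4719, so v = 12.7856 m/s.

12.79 m/s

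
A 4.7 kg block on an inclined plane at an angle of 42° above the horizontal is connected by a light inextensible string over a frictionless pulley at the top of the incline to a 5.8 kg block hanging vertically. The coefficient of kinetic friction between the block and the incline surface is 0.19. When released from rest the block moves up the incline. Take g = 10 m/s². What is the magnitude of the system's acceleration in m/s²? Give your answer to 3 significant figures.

1.90 m/s²

For the block on the incline: the weight component along the slope is m₁g sin 42° = 4.7 × 10 × 0.6691 = 31.448 N and the normal force is N = m₁g cos 42° = 34.928 N.
Kinetic friction opposes the block's motion up the incline: f = μN = 0.19 × 34.928 = 6.636 N acting down the slope.
Newton's second law for the block (up-slope positive): T − 31.448 − 6.636 = 4.7 a. For the hanging block (downward positive): 5.8 × 10 − T = 5.8 a.
Adding the two equations eliminates T: 19.916 = 10.5 a, so a = 1.8968 m/s².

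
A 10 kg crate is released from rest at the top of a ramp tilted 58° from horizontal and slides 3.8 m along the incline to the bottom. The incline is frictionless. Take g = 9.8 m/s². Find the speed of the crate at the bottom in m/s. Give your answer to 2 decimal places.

The weight component along the incline is mg sin 58° = 83.109 N and the normal force is N = mg cos 58° = 51.932 N.
With no friction, a = g sin 58° = 8.3109 m/s².
Starting from rest over a distance of 3.8 m, v² = 2aL = 2 × 8.3109 × 3.8 = 63.1628, so v = 7.9475 m/s.

7.95 m/s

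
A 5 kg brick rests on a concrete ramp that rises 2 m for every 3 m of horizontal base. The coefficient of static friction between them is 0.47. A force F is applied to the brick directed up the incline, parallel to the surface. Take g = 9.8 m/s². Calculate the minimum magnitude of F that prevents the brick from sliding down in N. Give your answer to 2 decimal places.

The normal force is N = mg cos 33.69° = 40.770 N. With F at its minimum the brick is on the verge of sliding down, so static friction is at its maximum μ_s N = 0.47 × 40.770 = 19.162 N and acts up the slope.
Equilibrium along the incline: F + μ_s N = mg sin 33.69°, so F = 27.180 − 19.162 = 8.018 N.

8.02 N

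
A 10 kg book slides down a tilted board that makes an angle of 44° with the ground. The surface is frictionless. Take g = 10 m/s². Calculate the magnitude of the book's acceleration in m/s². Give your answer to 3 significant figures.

Resolving the weight along the incline: the component pulling the book down the slope is mg sin 44° = 10 × 10 × 0.6947 = 69.470 N, and the normal force is N = mg cos 44° = 10 × 10 × 0.7193 = 71.930 N.
With no friction the net force along the incline is 69.470 N, so a = g sin 44° = 69.470 / 10 = 6.9470 m/s².

6.95 m/s²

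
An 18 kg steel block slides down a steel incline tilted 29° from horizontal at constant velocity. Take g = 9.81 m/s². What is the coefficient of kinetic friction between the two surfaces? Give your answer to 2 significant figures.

At constant velocity the net force along the incline is zero: mg sin 29° = μ mg cos 29°.
So μ = tan 29° = 0.4848 / 0.8746 = 0.5543.

0.55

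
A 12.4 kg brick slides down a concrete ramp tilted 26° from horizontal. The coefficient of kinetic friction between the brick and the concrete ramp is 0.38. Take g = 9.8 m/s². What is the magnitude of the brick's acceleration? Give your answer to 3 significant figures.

0.949 m/s²

Resolving the weight along the incline: the component pulling the brick down the slope is mg sin 26° = 12.4 × 9.8 × 0.4384 = 53.274 N, and the normal force is N = mg cos 26° = 12.4 × 9.8 × 0.8988 = 109.222 N.
Kinetic friction acts up the slope with magnitude f = μN = 0.38 × 109.222 = 41.504 N.
Net force along the incline is 53.274 − 41.504 = 11.770 N, so a = 11.770 / 12.4 = 0.9492 m/s².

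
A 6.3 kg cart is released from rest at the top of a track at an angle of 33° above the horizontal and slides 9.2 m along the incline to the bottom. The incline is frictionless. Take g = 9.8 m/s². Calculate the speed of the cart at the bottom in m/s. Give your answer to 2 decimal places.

9.91 m/s

The weight component along the incline is mg sin 33° = 33.626 N and the normal force is N = mg cos 33° = 51.780 N.
With no friction, a = g sin 33° = 5.3375 m/s².
Starting from rest over a distance of 9.2 m, v² = 2aL = 2 × 5.3375 × 9.2 = 98.2100, so v = 9.9101 m/s.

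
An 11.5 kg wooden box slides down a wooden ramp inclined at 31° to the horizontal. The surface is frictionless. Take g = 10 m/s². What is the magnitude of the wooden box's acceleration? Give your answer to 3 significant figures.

Resolving the weight along the incline: the component pulling the wooden box down the slope is mg sin 31° = 11.5 × 10 × 0.5150 = 59.225 N, and the normal force is N = mg cos 31° = 11.5 × 10 × 0.8572 = 98.578 N.
With no friction the net force along the incline is 59.225 N, so a = g sin 31° = 59.225 / 11.5 = 5.1500 m/s².

5.15 m/s²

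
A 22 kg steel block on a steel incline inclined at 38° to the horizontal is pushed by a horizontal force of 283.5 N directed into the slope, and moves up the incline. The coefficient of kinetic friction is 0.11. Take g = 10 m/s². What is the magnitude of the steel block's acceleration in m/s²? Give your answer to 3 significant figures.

The horizontal push has components F cos 38° = 283.5 × 0.7880 = 223.398 N up the incline and F sin 38° = 283.5 × 0.6157 = 174.551 N pressing into the surface.
The normal force is therefore N = mg cos 38° + F sin 38° = 173.360 + 174.551 = 347.911 N, and kinetic friction down the slope is μN = 0.11 × 347.911 = 38.270 N.
Along the incline: F cos 38° − mg sin 38° − μN = ma, so 223.398 − 135.454 − 38.270 = 22 a, giving a = 2.2579 m/s².

2.26 m/s²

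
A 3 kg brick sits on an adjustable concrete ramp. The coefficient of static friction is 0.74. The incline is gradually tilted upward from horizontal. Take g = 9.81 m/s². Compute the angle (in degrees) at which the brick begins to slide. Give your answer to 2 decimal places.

36.50°

At the threshold of sliding, static friction is at its maximum μ_s N and exactly balances the weight component along the incline: mg sin θ = μ_s mg cos θ.
Hence tan θ = μ_s = 0.74, so θ = arctan(0.74) = 36.5014°.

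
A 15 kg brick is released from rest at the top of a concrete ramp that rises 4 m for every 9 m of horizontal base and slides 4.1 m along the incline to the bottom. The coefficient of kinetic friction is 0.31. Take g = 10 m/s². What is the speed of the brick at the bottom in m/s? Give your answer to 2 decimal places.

The weight component along the incline is mg sin 23.96° = 60.921 N and the normal force is N = mg cos 23.96° = 137.072 N.
Friction up the slope is f = μN = 0.31 × 137.072 = 42.492 N, so the net downslope force is 60.921 − 42.492 = 18.429 N and a = 18.429 / 15 = 1.2286 m/s².
Starting from rest over a distance of 4.1 m, v² = 2aL = 2 × 1.2286 × 4.1 = 10.0745, so v = 3.1740 m/s.

3.17 m/s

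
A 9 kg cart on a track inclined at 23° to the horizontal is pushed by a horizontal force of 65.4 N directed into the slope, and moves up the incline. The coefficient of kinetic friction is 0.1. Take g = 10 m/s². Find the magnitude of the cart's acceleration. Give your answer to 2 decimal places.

1.58 m/s²

The horizontal push has components F cos 23° = 65.4 × 0.9205 = 60.201 N up the incline and F sin 23° = 65.4 × 0.3907 = 25.552 N pressing into the surface.
The normal force is therefore N = mg cos 23° + F sin 23° = 82.845 + 25.552 = 108.397 N, and kinetic friction down the slope is μN = 0.1 × 108.397 = 10.840 N.
Along the incline: F cos 23° − mg sin 23° − μN = ma, so 60.201 − 35.163 − 10.840 = 9 a, giving a = 1.5776 m/s².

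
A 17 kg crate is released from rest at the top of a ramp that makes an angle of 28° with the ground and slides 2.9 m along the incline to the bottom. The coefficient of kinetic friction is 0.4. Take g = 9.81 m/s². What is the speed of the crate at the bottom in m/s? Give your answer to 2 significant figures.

The weight component along the incline is mg sin 28° = 78.294 N and the normal force is N = mg cos 28° = 147.249 N.
Friction up the slope is f = μN = 0.4 × 147.249 = 58.900 N, so the net downslope force is 78.294 − 58.900 = 19.394 N and a = 19.394 / 17 = 1.1408 m/s².
Starting from rest over a distance of 2.9 m, v² = 2aL = 2 × 1.1408 × 2.9 = 6.6166, so v = 2.5723 m/s.

2.6 m/s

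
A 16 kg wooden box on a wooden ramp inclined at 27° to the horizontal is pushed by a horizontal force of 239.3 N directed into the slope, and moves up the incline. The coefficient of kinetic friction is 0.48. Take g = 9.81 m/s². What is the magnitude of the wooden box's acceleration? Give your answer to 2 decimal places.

1.42 m/s²

The horizontal push has components F cos 27° = 239.3 × 0.8910 = 213.216 N up the incline and F sin 27° = 239.3 × 0.4540 = 108.642 N pressing into the surface.
The normal force is therefore N = mg cos 27° + F sin 27° = 139.851 + 108.642 = 248.493 N, and kinetic friction down the slope is μN = 0.48 × 248.493 = 119.277 N.
Along the incline: F cos 27° − mg sin 27° − μN = ma, so 213.216 − 71.260 − 119.277 = 16 a, giving a = 1.4174 m/s².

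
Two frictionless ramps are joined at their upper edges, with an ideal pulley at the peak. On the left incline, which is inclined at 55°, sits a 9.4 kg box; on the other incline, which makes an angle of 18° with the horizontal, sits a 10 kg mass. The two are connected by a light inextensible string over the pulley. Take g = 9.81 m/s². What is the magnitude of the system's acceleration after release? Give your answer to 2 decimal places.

Resolve each weight along its own incline: the 9.4 kg mass has component 9.4 × 9.81 × sin 55° = 75.537 N down its slope, and the 10 kg mass has 10 × 9.81 × sin 18° = 30.315 N down its slope.
The 9.4 kg side's 75.537 N exceeds the other side's 30.315 N, so that mass slides down and the 10 kg mass slides up. Taking that direction as positive, Newton's second law for the whole system gives 75.537 − 30.315 = (9.4 + 10) a, so a = 45.222 / 19.4 = 2.3310 m/s².

2.33 m/s²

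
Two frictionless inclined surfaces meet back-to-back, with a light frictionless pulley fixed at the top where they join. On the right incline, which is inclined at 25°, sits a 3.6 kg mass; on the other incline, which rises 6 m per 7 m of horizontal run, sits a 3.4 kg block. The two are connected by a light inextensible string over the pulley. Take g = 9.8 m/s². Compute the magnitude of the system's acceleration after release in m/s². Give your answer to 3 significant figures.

0.968 m/s²

Resolve each weight along its own incline: the 3.6 kg mass has component 3.6 × 9.8 × sin 25° = 14.910 N down its slope, and the 3.4 kg mass has 3.4 × 9.8 × sin 40.60° = 21.684 N down its slope.
The 3.4 kg side's 21.684 N exceeds the other side's 14.910 N, so that mass slides down and the 3.6 kg mass slides up. Taking that direction as positive, Newton's second law for the whole system gives 21.684 − 14.910 = (3.6 + 3.4) a, so a = 6.774 / 7 = 0.9677 m/s².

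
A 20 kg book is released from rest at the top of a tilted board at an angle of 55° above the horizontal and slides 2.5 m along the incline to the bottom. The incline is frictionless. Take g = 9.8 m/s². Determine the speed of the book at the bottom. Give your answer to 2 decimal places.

The weight component along the incline is mg sin 55° = 160.554 N and the normal force is N = mg cos 55° = 112.421 N.
With no friction, a = g sin 55° = 8.0277 m/s².
Starting from rest over a distance of 2.5 m, v² = 2aL = 2 × 8.0277 × 2.5 = 40.1385, so v = 6.3355 m/s.

6.34 m/s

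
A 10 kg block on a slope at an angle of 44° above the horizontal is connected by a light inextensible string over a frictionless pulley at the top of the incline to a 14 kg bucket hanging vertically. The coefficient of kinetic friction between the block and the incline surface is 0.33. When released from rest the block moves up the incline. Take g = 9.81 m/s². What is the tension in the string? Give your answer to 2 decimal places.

110.56 N

For the block on the incline: the weight component along the slope is m₁g sin 44° = 10 × 9.81 × 0.6947 = 68.150 N and the normal force is N = m₁g cos 44° = 70.567 N.
Kinetic friction opposes the block's motion up the incline: f = μN = 0.33 × 70.567 = 23.287 N acting down the slope.
Newton's second law for the block (up-slope positive): T − 68.150 − 23.287 = 10 a. For the hanging bucket (downward positive): 14 × 9.81 − T = 14 a.
Adding the two equations eliminates T: 45.903 = 24 a, so a = 1.9126 m/s².
Then from the hanging bucket's equation, T = 14 × (9.81 − 1.9126) = 110.564 N.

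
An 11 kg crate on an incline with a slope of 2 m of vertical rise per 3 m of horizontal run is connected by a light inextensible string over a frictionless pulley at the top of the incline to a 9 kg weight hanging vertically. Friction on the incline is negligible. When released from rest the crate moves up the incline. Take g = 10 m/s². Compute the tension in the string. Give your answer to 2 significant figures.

77 N

For the crate on the incline: the weight component along the slope is m₁g sin 33.69° = 11 × 10 × 0.5547 = 61.017 N and the normal force is N = m₁g cos 33.69° = 91.526 N.
Newton's second law for the crate (up-slope positive): T − 61.017 = 11 a. For the hanging weight (downward positive): 9 × 10 − T = 9 a.
Adding the two equations eliminates T: 28.983 = 20 a, so a = 1.4491 m/s².
Then from the hanging weight's equation, T = 9 × (10 − 1.4491) = 76.958 N.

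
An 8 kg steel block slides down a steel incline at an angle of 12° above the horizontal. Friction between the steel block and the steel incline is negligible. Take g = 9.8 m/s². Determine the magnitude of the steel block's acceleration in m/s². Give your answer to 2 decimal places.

Resolving the weight along the incline: the component pulling the steel block down the slope is mg sin 12° = 8 × 9.8 × 0.2079 = 16.299 N, and the normal force is N = mg cos 12° = 8 × 9.8 × 0.9781 = 76.683 N.
With no friction the net force along the incline is 16.299 N, so a = g sin 12° = 16.299 / 8 = 2.0374 m/s².

2.04 m/s²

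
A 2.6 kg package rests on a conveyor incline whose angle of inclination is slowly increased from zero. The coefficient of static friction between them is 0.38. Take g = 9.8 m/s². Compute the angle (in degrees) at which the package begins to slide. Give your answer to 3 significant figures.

At the threshold of sliding, static friction is at its maximum μ_s N and exactly balances the weight component along the incline: mg sin θ = μ_s mg cos θ.
Hence tan θ = μ_s = 0.38, so θ = arctan(0.38) = 20.8068°.

20.8°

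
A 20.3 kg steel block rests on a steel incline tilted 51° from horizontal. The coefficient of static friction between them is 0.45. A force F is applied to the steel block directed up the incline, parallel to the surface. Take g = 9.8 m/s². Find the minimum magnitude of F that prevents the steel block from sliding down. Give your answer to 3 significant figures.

98.3 N

The normal force is N = mg cos 51° = 125.197 N. With F at its minimum the steel block is on the verge of sliding down, so static friction is at its maximum μ_s N = 0.45 × 125.197 = 56.339 N and acts up the slope.
Equilibrium along the incline: F + μ_s N = mg sin 51°, so F = 154.605 − 56.339 = 98.266 N.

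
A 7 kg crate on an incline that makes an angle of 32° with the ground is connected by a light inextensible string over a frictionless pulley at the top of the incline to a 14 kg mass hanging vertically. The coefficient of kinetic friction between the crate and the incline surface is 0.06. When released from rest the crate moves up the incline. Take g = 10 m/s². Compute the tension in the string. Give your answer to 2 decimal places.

73.77 N

For the crate on the incline: the weight component along the slope is m₁g sin 32° = 7 × 10 × 0.5299 = 37.093 N and the normal force is N = m₁g cos 32° = 59.363 N.
Kinetic friction opposes the crate's motion up the incline: f = μN = 0.06 × 59.363 = 3.562 N acting down the slope.
Newton's second law for the crate (up-slope positive): T − 37.093 − 3.562 = 7 a. For the hanging mass (downward positive): 14 × 10 − T = 14 a.
Adding the two equations eliminates T: 99.345 = 21 a, so a = 4.7307 m/s².
Then from the hanging mass's equation, T = 14 × (10 − 4.7307) = 73.770 N.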